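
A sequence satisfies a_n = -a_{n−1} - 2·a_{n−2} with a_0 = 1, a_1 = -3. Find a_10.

With companion matrix T = [[-1, -2], [1, 0]], [a_n, a_{n−1}]ᵀ = T·[a_{n−1}, a_{n−2}]ᵀ, so [a_10, a_9]ᵀ = T^9·[a_1, a_0]ᵀ.
T^9 = [[11, 34], [-17, -6]], giving [a_10, a_9]ᵀ = [[1], [45]].

1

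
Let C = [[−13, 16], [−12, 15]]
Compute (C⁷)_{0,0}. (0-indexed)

−6565

tr C = 2 and det C = −3, so the characteristic polynomial is λ² − (2)λ + (−3) with roots 3 and −1.
Eigenvectors give P = [[1, 4], [1, 3]] with P⁻¹ = [[−3, 4], [1, −1]], and C = P·diag(3, −1)·P⁻¹.
Then C⁷ = P·diag(2187, −1)·P⁻¹ = [[2187, −4], [2187, −3]] · [[−3, 4], [1, −1]] = [[−6565, 8752], [−6564, 8751]].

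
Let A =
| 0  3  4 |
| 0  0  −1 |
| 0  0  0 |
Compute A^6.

A is strictly triangular, hence nilpotent: A^3 = 0, so A^6 = 0.

[[0, 0, 0], [0, 0, 0], [0, 0, 0]]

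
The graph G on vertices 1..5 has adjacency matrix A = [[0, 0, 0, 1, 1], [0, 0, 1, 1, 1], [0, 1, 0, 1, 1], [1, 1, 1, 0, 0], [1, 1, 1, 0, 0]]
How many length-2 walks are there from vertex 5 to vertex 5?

The number of length-2 walks from vertex 5 to vertex 5 is entry (5,5) of A^2, where A is the adjacency matrix.
A^2 = [[2, 2, 2, 0, 0], [2, 3, 2, 1, 1], [2, 2, 3, 1, 1], [0, 1, 1, 3, 3], [0, 1, 1, 3, 3]]

3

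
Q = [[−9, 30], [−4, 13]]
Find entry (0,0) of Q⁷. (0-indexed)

−10929

tr Q = 4 and det Q = 3, so the characteristic polynomial is λ² − (4)λ + (3) with roots 3 and 1.
Eigenvectors give P = [[−5, 3], [−2, 1]] with P⁻¹ = [[1, −3], [2, −5]], and Q = P·diag(3, 1)·P⁻¹.
Then Q⁷ = P·diag(2187, 1)·P⁻¹ = [[−10935, 3], [−4374, 1]] · [[1, −3], [2, −5]] = [[−10929, 32790], [−4372, 13117]].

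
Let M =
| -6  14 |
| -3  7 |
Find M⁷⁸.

M² = M (a projection; rank 1, trace 1), so M⁷⁸ = M.

[[-6, 14], [-3, 7]]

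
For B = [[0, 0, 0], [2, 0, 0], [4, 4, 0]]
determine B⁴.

[[0, 0, 0], [0, 0, 0], [0, 0, 0]]

B is strictly triangular, hence nilpotent: B³ = 0, so B⁴ = 0.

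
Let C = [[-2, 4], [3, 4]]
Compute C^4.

C^2 = [[16, 8], [6, 28]]
C^3 = [[-8, 96], [72, 136]]
C^4 = [[304, 352], [264, 832]]

[[304, 352], [264, 832]]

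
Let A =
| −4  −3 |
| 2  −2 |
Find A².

[[10, 18], [−12, −2]]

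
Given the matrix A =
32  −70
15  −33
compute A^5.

[[1682, −3850], [825, −1893]]

tr A = −1 and det A = −6, so the characteristic polynomial is λ² − (−1)λ + (−6) with roots 2 and −3.
Eigenvectors give P = [[7, 2], [3, 1]] with P⁻¹ = [[1, −2], [−3, 7]], and A = P·diag(2, −3)·P⁻¹.
Then A^5 = P·diag(32, −243)·P⁻¹ = [[224, −486], [96, −243]] · [[1, −2], [−3, 7]] = [[1682, −3850], [825, −1893]].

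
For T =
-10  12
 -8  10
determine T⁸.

[[256, 0], [0, 256]]

tr T = 0 and det T = -4, so the characteristic polynomial is λ² − (0)λ + (-4) with roots -2 and 2.
Eigenvectors give P = [[3, 1], [2, 1]] with P⁻¹ = [[1, -1], [-2, 3]], and T = P·diag(-2, 2)·P⁻¹.
Then T⁸ = P·diag(256, 256)·P⁻¹ = [[768, 256], [512, 256]] · [[1, -1], [-2, 3]] = [[256, 0], [0, 256]].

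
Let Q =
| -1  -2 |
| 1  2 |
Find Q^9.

Q² = Q (a projection; rank 1, trace 1), so Q^9 = Q.

[[-1, -2], [1, 2]]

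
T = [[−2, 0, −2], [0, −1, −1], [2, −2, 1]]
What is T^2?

[[0, 4, 2], [−2, 3, 0], [−2, 0, −1]]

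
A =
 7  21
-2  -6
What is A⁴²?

A² = A (a projection; rank 1, trace 1), so A⁴² = A.

[[7, 21], [-2, -6]]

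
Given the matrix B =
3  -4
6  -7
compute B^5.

tr B = -4 and det B = 3, so the characteristic polynomial is λ² − (-4)λ + (3) with roots -1 and -3.
Eigenvectors give P = [[1, -2], [1, -3]] with P⁻¹ = [[3, -2], [1, -1]], and B = P·diag(-1, -3)·P⁻¹.
Then B^5 = P·diag(-1, -243)·P⁻¹ = [[-1, 486], [-1, 729]] · [[3, -2], [1, -1]] = [[483, -484], [726, -727]].

[[483, -484], [726, -727]]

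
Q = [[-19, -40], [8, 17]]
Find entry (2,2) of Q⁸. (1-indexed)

-26239

tr Q = -2 and det Q = -3, so the characteristic polynomial is λ² − (-2)λ + (-3) with roots 1 and -3.
Eigenvectors give P = [[-2, 5], [1, -2]] with P⁻¹ = [[2, 5], [1, 2]], and Q = P·diag(1, -3)·P⁻¹.
Then Q⁸ = P·diag(1, 6561)·P⁻¹ = [[-2, 32805], [1, -13122]] · [[2, 5], [1, 2]] = [[32801, 65600], [-13120, -26239]].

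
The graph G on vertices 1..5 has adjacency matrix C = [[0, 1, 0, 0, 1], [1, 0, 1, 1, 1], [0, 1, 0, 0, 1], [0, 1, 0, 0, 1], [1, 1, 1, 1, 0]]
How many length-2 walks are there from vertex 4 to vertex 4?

The number of length-2 walks from vertex 4 to vertex 4 is entry (4,4) of C², where C is the adjacency matrix.
C² = [[2, 1, 2, 2, 1], [1, 4, 1, 1, 3], [2, 1, 2, 2, 1], [2, 1, 2, 2, 1], [1, 3, 1, 1, 4]]

2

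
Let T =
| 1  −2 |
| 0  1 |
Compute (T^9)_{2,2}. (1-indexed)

T = I + N where N = [[0, −2], [0, 0]] is strictly upper-triangular, so N^2 = 0.
(I + N)^9 = I + 9·N = [[1, −18], [0, 1]].

1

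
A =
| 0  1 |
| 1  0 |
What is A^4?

[[1, 0], [0, 1]]

A² = I (check: tr A = 0 and det A = -1), so A^4 = I since 4 is even.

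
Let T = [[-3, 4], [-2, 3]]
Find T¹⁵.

T² = I (check: tr T = 0 and det T = -1), so T¹⁵ = T since 15 is odd.

[[-3, 4], [-2, 3]]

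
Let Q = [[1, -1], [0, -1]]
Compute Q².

[[1, 0], [0, 1]]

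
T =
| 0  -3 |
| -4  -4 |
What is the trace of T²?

40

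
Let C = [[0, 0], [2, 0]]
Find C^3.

C is strictly triangular, hence nilpotent: C^2 = 0, so C^3 = 0.

[[0, 0], [0, 0]]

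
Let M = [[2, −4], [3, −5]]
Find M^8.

tr M = −3 and det M = 2, so the characteristic polynomial is λ² − (−3)λ + (2) with roots −1 and −2.
Eigenvectors give P = [[4, 1], [3, 1]] with P⁻¹ = [[1, −1], [−3, 4]], and M = P·diag(−1, −2)·P⁻¹.
Then M^8 = P·diag(1, 256)·P⁻¹ = [[4, 256], [3, 256]] · [[1, −1], [−3, 4]] = [[−764, 1020], [−765, 1021]].

[[−764, 1020], [−765, 1021]]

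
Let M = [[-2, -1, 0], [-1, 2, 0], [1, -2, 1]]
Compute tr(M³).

1

M² = [[5, 0, 0], [0, 5, 0], [1, -7, 1]]
M³ = [[-10, -5, 0], [-5, 10, 0], [6, -17, 1]]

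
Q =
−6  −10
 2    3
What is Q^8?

tr Q = −3 and det Q = 2, so the characteristic polynomial is λ² − (−3)λ + (2) with roots −2 and −1.
Eigenvectors give P = [[5, −2], [−2, 1]] with P⁻¹ = [[1, 2], [2, 5]], and Q = P·diag(−2, −1)·P⁻¹.
Then Q^8 = P·diag(256, 1)·P⁻¹ = [[1280, −2], [−512, 1]] · [[1, 2], [2, 5]] = [[1276, 2550], [−510, −1019]].

[[1276, 2550], [−510, −1019]]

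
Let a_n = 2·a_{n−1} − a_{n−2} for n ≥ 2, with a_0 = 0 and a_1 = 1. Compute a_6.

With companion matrix M = [[2, −1], [1, 0]], [a_n, a_{n−1}]ᵀ = M·[a_{n−1}, a_{n−2}]ᵀ, so [a_6, a_5]ᵀ = M⁵·[a_1, a_0]ᵀ.
M⁵ = [[6, −5], [5, −4]], giving [a_6, a_5]ᵀ = [[6], [5]].

6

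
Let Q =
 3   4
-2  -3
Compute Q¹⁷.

Q² = I (check: tr Q = 0 and det Q = -1), so Q¹⁷ = Q since 17 is odd.

[[3, 4], [-2, -3]]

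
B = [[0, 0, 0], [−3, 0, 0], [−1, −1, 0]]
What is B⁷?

[[0, 0, 0], [0, 0, 0], [0, 0, 0]]

B is strictly triangular, hence nilpotent: B³ = 0, so B⁷ = 0.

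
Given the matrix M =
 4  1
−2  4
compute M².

[[14, 8], [−16, 14]]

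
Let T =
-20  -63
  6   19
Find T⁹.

tr T = -1 and det T = -2, so the characteristic polynomial is λ² − (-1)λ + (-2) with roots -2 and 1.
Eigenvectors give P = [[-7, 3], [2, -1]] with P⁻¹ = [[-1, -3], [-2, -7]], and T = P·diag(-2, 1)·P⁻¹.
Then T⁹ = P·diag(-512, 1)·P⁻¹ = [[3584, 3], [-1024, -1]] · [[-1, -3], [-2, -7]] = [[-3590, -10773], [1026, 3079]].

[[-3590, -10773], [1026, 3079]]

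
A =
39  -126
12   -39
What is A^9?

[[255879, -826686], [78732, -255879]]

tr A = 0 and det A = -9, so the characteristic polynomial is λ² − (0)λ + (-9) with roots 3 and -3.
Eigenvectors give P = [[7, 3], [2, 1]] with P⁻¹ = [[1, -3], [-2, 7]], and A = P·diag(3, -3)·P⁻¹.
Then A^9 = P·diag(19683, -19683)·P⁻¹ = [[137781, -59049], [39366, -19683]] · [[1, -3], [-2, 7]] = [[255879, -826686], [78732, -255879]].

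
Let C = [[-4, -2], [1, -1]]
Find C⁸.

[[12866, 12610], [-6305, -6049]]

tr C = -5 and det C = 6, so the characteristic polynomial is λ² − (-5)λ + (6) with roots -3 and -2.
Eigenvectors give P = [[-2, -1], [1, 1]] with P⁻¹ = [[-1, -1], [1, 2]], and C = P·diag(-3, -2)·P⁻¹.
Then C⁸ = P·diag(6561, 256)·P⁻¹ = [[-13122, -256], [6561, 256]] · [[-1, -1], [1, 2]] = [[12866, 12610], [-6305, -6049]].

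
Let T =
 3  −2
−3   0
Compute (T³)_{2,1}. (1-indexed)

T² = [[15, −6], [−9, 6]]
T³ = [[63, −30], [−45, 18]]

−45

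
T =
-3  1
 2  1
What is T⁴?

T² = [[11, -2], [-4, 3]]
T³ = [[-37, 9], [18, -1]]
T⁴ = [[129, -28], [-56, 17]]

[[129, -28], [-56, 17]]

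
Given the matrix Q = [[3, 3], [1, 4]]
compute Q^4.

Q^2 = [[12, 21], [7, 19]]
Q^3 = [[57, 120], [40, 97]]
Q^4 = [[291, 651], [217, 508]]

[[291, 651], [217, 508]]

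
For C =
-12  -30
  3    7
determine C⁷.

[[-20718, -61770], [6177, 18403]]

tr C = -5 and det C = 6, so the characteristic polynomial is λ² − (-5)λ + (6) with roots -3 and -2.
Eigenvectors give P = [[10, 3], [-3, -1]] with P⁻¹ = [[1, 3], [-3, -10]], and C = P·diag(-3, -2)·P⁻¹.
Then C⁷ = P·diag(-2187, -128)·P⁻¹ = [[-21870, -384], [6561, 128]] · [[1, 3], [-3, -10]] = [[-20718, -61770], [6177, 18403]].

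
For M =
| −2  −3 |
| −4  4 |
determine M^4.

M^2 = [[16, −6], [−8, 28]]
M^3 = [[−8, −72], [−96, 136]]
M^4 = [[304, −264], [−352, 832]]

[[304, −264], [−352, 832]]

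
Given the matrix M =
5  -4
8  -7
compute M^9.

[[19685, -19684], [39368, -39367]]

tr M = -2 and det M = -3, so the characteristic polynomial is λ² − (-2)λ + (-3) with roots 1 and -3.
Eigenvectors give P = [[-1, -1], [-1, -2]] with P⁻¹ = [[-2, 1], [1, -1]], and M = P·diag(1, -3)·P⁻¹.
Then M^9 = P·diag(1, -19683)·P⁻¹ = [[-1, 19683], [-1, 39366]] · [[-2, 1], [1, -1]] = [[19685, -19684], [39368, -39367]].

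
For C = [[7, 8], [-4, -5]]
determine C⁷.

tr C = 2 and det C = -3, so the characteristic polynomial is λ² − (2)λ + (-3) with roots 3 and -1.
Eigenvectors give P = [[2, -1], [-1, 1]] with P⁻¹ = [[1, 1], [1, 2]], and C = P·diag(3, -1)·P⁻¹.
Then C⁷ = P·diag(2187, -1)·P⁻¹ = [[4374, 1], [-2187, -1]] · [[1, 1], [1, 2]] = [[4375, 4376], [-2188, -2189]].

[[4375, 4376], [-2188, -2189]]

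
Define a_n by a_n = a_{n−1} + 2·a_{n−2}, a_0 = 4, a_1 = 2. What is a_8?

514

With companion matrix C = [[1, 2], [1, 0]], [a_n, a_{n−1}]ᵀ = C·[a_{n−1}, a_{n−2}]ᵀ, so [a_8, a_7]ᵀ = C⁷·[a_1, a_0]ᵀ.
C⁷ = [[85, 86], [43, 42]], giving [a_8, a_7]ᵀ = [[514], [254]].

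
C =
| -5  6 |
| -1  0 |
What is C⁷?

[[-6305, 12354], [-2059, 3990]]

tr C = -5 and det C = 6, so the characteristic polynomial is λ² − (-5)λ + (6) with roots -2 and -3.
Eigenvectors give P = [[2, 3], [1, 1]] with P⁻¹ = [[-1, 3], [1, -2]], and C = P·diag(-2, -3)·P⁻¹.
Then C⁷ = P·diag(-128, -2187)·P⁻¹ = [[-256, -6561], [-128, -2187]] · [[-1, 3], [1, -2]] = [[-6305, 12354], [-2059, 3990]].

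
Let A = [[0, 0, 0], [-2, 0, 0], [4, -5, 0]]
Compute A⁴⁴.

A is strictly triangular, hence nilpotent: A³ = 0, so A⁴⁴ = 0.

[[0, 0, 0], [0, 0, 0], [0, 0, 0]]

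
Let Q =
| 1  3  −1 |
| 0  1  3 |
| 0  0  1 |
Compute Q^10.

Q = I + N where N = [[0, 3, −1], [0, 0, 3], [0, 0, 0]] is strictly upper-triangular, so N^3 = 0.
(I + N)^10 = I + 10·N + 45·N^2 = [[1, 30, 395], [0, 1, 30], [0, 0, 1]].

[[1, 30, 395], [0, 1, 30], [0, 0, 1]]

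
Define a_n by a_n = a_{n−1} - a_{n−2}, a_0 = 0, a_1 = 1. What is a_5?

With companion matrix C = [[1, -1], [1, 0]], [a_n, a_{n−1}]ᵀ = C·[a_{n−1}, a_{n−2}]ᵀ, so [a_5, a_4]ᵀ = C⁴·[a_1, a_0]ᵀ.
C⁴ = [[-1, 1], [-1, 0]], giving [a_5, a_4]ᵀ = [[-1], [-1]].

-1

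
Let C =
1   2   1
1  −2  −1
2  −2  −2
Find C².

[[5, −4, −3], [−3, 8, 5], [−4, 12, 8]]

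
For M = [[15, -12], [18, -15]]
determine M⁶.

[[729, 0], [0, 729]]

tr M = 0 and det M = -9, so the characteristic polynomial is λ² − (0)λ + (-9) with roots 3 and -3.
Eigenvectors give P = [[1, 2], [1, 3]] with P⁻¹ = [[3, -2], [-1, 1]], and M = P·diag(3, -3)·P⁻¹.
Then M⁶ = P·diag(729, 729)·P⁻¹ = [[729, 1458], [729, 2187]] · [[3, -2], [-1, 1]] = [[729, 0], [0, 729]].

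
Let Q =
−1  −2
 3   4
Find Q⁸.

[[−509, −510], [765, 766]]

tr Q = 3 and det Q = 2, so the characteristic polynomial is λ² − (3)λ + (2) with roots 1 and 2.
Eigenvectors give P = [[−1, −2], [1, 3]] with P⁻¹ = [[−3, −2], [1, 1]], and Q = P·diag(1, 2)·P⁻¹.
Then Q⁸ = P·diag(1, 256)·P⁻¹ = [[−1, −512], [1, 768]] · [[−3, −2], [1, 1]] = [[−509, −510], [765, 766]].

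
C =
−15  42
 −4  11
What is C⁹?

tr C = −4 and det C = 3, so the characteristic polynomial is λ² − (−4)λ + (3) with roots −1 and −3.
Eigenvectors give P = [[3, 7], [1, 2]] with P⁻¹ = [[−2, 7], [1, −3]], and C = P·diag(−1, −3)·P⁻¹.
Then C⁹ = P·diag(−1, −19683)·P⁻¹ = [[−3, −137781], [−1, −39366]] · [[−2, 7], [1, −3]] = [[−137775, 413322], [−39364, 118091]].

[[−137775, 413322], [−39364, 118091]]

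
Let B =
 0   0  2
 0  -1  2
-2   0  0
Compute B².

[[-4, 0, 0], [-4, 1, -2], [0, 0, -4]]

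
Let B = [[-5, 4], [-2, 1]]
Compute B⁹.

[[-39365, 39364], [-19682, 19681]]

tr B = -4 and det B = 3, so the characteristic polynomial is λ² − (-4)λ + (3) with roots -1 and -3.
Eigenvectors give P = [[1, 2], [1, 1]] with P⁻¹ = [[-1, 2], [1, -1]], and B = P·diag(-1, -3)·P⁻¹.
Then B⁹ = P·diag(-1, -19683)·P⁻¹ = [[-1, -39366], [-1, -19683]] · [[-1, 2], [1, -1]] = [[-39365, 39364], [-19682, 19681]].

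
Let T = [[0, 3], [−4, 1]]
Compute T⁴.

[[132, −69], [92, 109]]

T² = [[−12, 3], [−4, −11]]
T³ = [[−12, −33], [44, −23]]
T⁴ = [[132, −69], [92, 109]]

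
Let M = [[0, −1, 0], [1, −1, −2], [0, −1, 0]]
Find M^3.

M^2 = [[−1, 1, 2], [−1, 2, 2], [−1, 1, 2]]
M^3 = [[1, −2, −2], [2, −3, −4], [1, −2, −2]]

[[1, −2, −2], [2, −3, −4], [1, −2, −2]]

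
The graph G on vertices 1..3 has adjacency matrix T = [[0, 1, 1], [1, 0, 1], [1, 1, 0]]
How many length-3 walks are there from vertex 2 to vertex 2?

2

The number of length-3 walks from vertex 2 to vertex 2 is entry (2,2) of T³, where T is the adjacency matrix.
T² = [[2, 1, 1], [1, 2, 1], [1, 1, 2]]
T³ = [[2, 3, 3], [3, 2, 3], [3, 3, 2]]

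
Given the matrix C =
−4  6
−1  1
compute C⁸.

tr C = −3 and det C = 2, so the characteristic polynomial is λ² − (−3)λ + (2) with roots −2 and −1.
Eigenvectors give P = [[3, 2], [1, 1]] with P⁻¹ = [[1, −2], [−1, 3]], and C = P·diag(−2, −1)·P⁻¹.
Then C⁸ = P·diag(256, 1)·P⁻¹ = [[768, 2], [256, 1]] · [[1, −2], [−1, 3]] = [[766, −1530], [255, −509]].

[[766, −1530], [255, −509]]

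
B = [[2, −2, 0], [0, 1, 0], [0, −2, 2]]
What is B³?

B² = [[4, −6, 0], [0, 1, 0], [0, −6, 4]]
B³ = [[8, −14, 0], [0, 1, 0], [0, −14, 8]]

[[8, −14, 0], [0, 1, 0], [0, −14, 8]]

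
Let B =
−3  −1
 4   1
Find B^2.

[[5, 2], [−8, −3]]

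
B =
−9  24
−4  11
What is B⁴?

[[−159, 480], [−80, 241]]

tr B = 2 and det B = −3, so the characteristic polynomial is λ² − (2)λ + (−3) with roots 3 and −1.
Eigenvectors give P = [[−2, 3], [−1, 1]] with P⁻¹ = [[1, −3], [1, −2]], and B = P·diag(3, −1)·P⁻¹.
Then B⁴ = P·diag(81, 1)·P⁻¹ = [[−162, 3], [−81, 1]] · [[1, −3], [1, −2]] = [[−159, 480], [−80, 241]].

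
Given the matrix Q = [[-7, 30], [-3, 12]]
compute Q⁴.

[[-569, 1950], [-195, 666]]

tr Q = 5 and det Q = 6, so the characteristic polynomial is λ² − (5)λ + (6) with roots 3 and 2.
Eigenvectors give P = [[3, 10], [1, 3]] with P⁻¹ = [[-3, 10], [1, -3]], and Q = P·diag(3, 2)·P⁻¹.
Then Q⁴ = P·diag(81, 16)·P⁻¹ = [[243, 160], [81, 48]] · [[-3, 10], [1, -3]] = [[-569, 1950], [-195, 666]].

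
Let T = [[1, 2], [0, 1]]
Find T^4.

T = I + N where N = [[0, 2], [0, 0]] is strictly upper-triangular, so N^2 = 0.
(I + N)^4 = I + 4·N = [[1, 8], [0, 1]].

[[1, 8], [0, 1]]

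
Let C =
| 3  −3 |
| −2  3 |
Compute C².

[[15, −18], [−12, 15]]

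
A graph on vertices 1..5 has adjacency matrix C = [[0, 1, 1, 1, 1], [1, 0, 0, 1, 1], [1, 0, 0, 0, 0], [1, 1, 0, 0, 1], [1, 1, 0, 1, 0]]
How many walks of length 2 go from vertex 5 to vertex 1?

The number of length-2 walks from vertex 5 to vertex 1 is entry (5,1) of C², where C is the adjacency matrix.
C² = [[4, 2, 0, 2, 2], [2, 3, 1, 2, 2], [0, 1, 1, 1, 1], [2, 2, 1, 3, 2], [2, 2, 1, 2, 3]]

2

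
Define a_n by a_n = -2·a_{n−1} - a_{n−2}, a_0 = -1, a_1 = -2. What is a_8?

23

With companion matrix A = [[-2, -1], [1, 0]], [a_n, a_{n−1}]ᵀ = A·[a_{n−1}, a_{n−2}]ᵀ, so [a_8, a_7]ᵀ = A^7·[a_1, a_0]ᵀ.
A^7 = [[-8, -7], [7, 6]], giving [a_8, a_7]ᵀ = [[23], [-20]].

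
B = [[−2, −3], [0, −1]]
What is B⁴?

[[16, 45], [0, 1]]

B² = [[4, 9], [0, 1]]
B³ = [[−8, −21], [0, −1]]
B⁴ = [[16, 45], [0, 1]]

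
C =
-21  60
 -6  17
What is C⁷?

[[-21861, 65580], [-6558, 19673]]

tr C = -4 and det C = 3, so the characteristic polynomial is λ² − (-4)λ + (3) with roots -3 and -1.
Eigenvectors give P = [[10, 3], [3, 1]] with P⁻¹ = [[1, -3], [-3, 10]], and C = P·diag(-3, -1)·P⁻¹.
Then C⁷ = P·diag(-2187, -1)·P⁻¹ = [[-21870, -3], [-6561, -1]] · [[1, -3], [-3, 10]] = [[-21861, 65580], [-6558, 19673]].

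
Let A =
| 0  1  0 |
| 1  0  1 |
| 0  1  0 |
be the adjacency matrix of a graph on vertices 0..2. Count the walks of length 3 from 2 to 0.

0

The number of length-3 walks from vertex 2 to vertex 0 is entry (2,0) of A^3, where A is the adjacency matrix.
A^2 = [[1, 0, 1], [0, 2, 0], [1, 0, 1]]
A^3 = [[0, 2, 0], [2, 0, 2], [0, 2, 0]]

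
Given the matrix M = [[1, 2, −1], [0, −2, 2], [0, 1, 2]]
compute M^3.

M^2 = [[1, −3, 1], [0, 6, 0], [0, 0, 6]]
M^3 = [[1, 9, −5], [0, −12, 12], [0, 6, 12]]

[[1, 9, −5], [0, −12, 12], [0, 6, 12]]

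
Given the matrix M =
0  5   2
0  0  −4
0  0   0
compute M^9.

[[0, 0, 0], [0, 0, 0], [0, 0, 0]]

M is strictly triangular, hence nilpotent: M^3 = 0, so M^9 = 0.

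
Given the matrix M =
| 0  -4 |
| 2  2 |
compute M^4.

[[32, 96], [-48, -16]]

M^2 = [[-8, -8], [4, -4]]
M^3 = [[-16, 16], [-8, -24]]
M^4 = [[32, 96], [-48, -16]]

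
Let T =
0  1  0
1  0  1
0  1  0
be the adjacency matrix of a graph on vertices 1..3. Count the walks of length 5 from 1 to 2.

The number of length-5 walks from vertex 1 to vertex 2 is entry (1,2) of T⁵, where T is the adjacency matrix.
T² = [[1, 0, 1], [0, 2, 0], [1, 0, 1]]
T³ = [[0, 2, 0], [2, 0, 2], [0, 2, 0]]
T⁴ = [[2, 0, 2], [0, 4, 0], [2, 0, 2]]
T⁵ = [[0, 4, 0], [4, 0, 4], [0, 4, 0]]

4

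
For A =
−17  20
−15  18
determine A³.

tr A = 1 and det A = −6, so the characteristic polynomial is λ² − (1)λ + (−6) with roots −2 and 3.
Eigenvectors give P = [[4, 1], [3, 1]] with P⁻¹ = [[1, −1], [−3, 4]], and A = P·diag(−2, 3)·P⁻¹.
Then A³ = P·diag(−8, 27)·P⁻¹ = [[−32, 27], [−24, 27]] · [[1, −1], [−3, 4]] = [[−113, 140], [−105, 132]].

[[−113, 140], [−105, 132]]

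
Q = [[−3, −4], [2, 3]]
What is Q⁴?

Q² = I (check: tr Q = 0 and det Q = −1), so Q⁴ = I since 4 is even.

[[1, 0], [0, 1]]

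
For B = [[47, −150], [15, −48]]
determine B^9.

[[182267, −605850], [60585, −201438]]

tr B = −1 and det B = −6, so the characteristic polynomial is λ² − (−1)λ + (−6) with roots 2 and −3.
Eigenvectors give P = [[10, 3], [3, 1]] with P⁻¹ = [[1, −3], [−3, 10]], and B = P·diag(2, −3)·P⁻¹.
Then B^9 = P·diag(512, −19683)·P⁻¹ = [[5120, −59049], [1536, −19683]] · [[1, −3], [−3, 10]] = [[182267, −605850], [60585, −201438]].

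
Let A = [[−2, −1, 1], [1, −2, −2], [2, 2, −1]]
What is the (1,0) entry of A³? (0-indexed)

29

A² = [[5, 6, −1], [−8, −1, 7], [−4, −8, −1]]
A³ = [[−6, −19, −6], [29, 24, −13], [−2, 18, 13]]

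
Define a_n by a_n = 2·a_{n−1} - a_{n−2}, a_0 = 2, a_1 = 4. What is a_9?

With companion matrix Q = [[2, -1], [1, 0]], [a_n, a_{n−1}]ᵀ = Q·[a_{n−1}, a_{n−2}]ᵀ, so [a_9, a_8]ᵀ = Q⁸·[a_1, a_0]ᵀ.
Q⁸ = [[9, -8], [8, -7]], giving [a_9, a_8]ᵀ = [[20], [18]].

20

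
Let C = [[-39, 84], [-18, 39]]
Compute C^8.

[[6561, 0], [0, 6561]]

tr C = 0 and det C = -9, so the characteristic polynomial is λ² − (0)λ + (-9) with roots -3 and 3.
Eigenvectors give P = [[7, 2], [3, 1]] with P⁻¹ = [[1, -2], [-3, 7]], and C = P·diag(-3, 3)·P⁻¹.
Then C^8 = P·diag(6561, 6561)·P⁻¹ = [[45927, 13122], [19683, 6561]] · [[1, -2], [-3, 7]] = [[6561, 0], [0, 6561]].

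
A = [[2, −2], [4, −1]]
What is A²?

[[−4, −2], [4, −7]]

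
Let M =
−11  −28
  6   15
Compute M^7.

[[−13115, −30604], [6558, 15303]]

tr M = 4 and det M = 3, so the characteristic polynomial is λ² − (4)λ + (3) with roots 1 and 3.
Eigenvectors give P = [[7, −2], [−3, 1]] with P⁻¹ = [[1, 2], [3, 7]], and M = P·diag(1, 3)·P⁻¹.
Then M^7 = P·diag(1, 2187)·P⁻¹ = [[7, −4374], [−3, 2187]] · [[1, 2], [3, 7]] = [[−13115, −30604], [6558, 15303]].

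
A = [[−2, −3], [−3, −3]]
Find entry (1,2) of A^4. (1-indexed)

A^2 = [[13, 15], [15, 18]]
A^3 = [[−71, −84], [−84, −99]]
A^4 = [[394, 465], [465, 549]]

465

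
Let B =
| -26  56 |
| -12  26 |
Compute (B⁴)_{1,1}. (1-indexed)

16

tr B = 0 and det B = -4, so the characteristic polynomial is λ² − (0)λ + (-4) with roots -2 and 2.
Eigenvectors give P = [[7, 2], [3, 1]] with P⁻¹ = [[1, -2], [-3, 7]], and B = P·diag(-2, 2)·P⁻¹.
Then B⁴ = P·diag(16, 16)·P⁻¹ = [[112, 32], [48, 16]] · [[1, -2], [-3, 7]] = [[16, 0], [0, 16]].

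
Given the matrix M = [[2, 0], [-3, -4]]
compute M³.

M² = [[4, 0], [6, 16]]
M³ = [[8, 0], [-36, -64]]

[[8, 0], [-36, -64]]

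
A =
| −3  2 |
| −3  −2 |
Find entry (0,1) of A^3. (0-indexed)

26

A^2 = [[3, −10], [15, −2]]
A^3 = [[21, 26], [−39, 34]]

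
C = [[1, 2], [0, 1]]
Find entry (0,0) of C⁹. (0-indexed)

C = I + N where N = [[0, 2], [0, 0]] is strictly upper-triangular, so N² = 0.
(I + N)⁹ = I + 9·N = [[1, 18], [0, 1]].

1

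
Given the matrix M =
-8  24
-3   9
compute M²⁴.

[[-8, 24], [-3, 9]]

M² = M (a projection; rank 1, trace 1), so M²⁴ = M.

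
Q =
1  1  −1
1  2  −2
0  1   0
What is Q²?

[[2, 2, −3], [3, 3, −5], [1, 2, −2]]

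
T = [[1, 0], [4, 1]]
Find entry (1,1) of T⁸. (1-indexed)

1

T = I + N where N = [[0, 0], [4, 0]] is strictly lower-triangular, so N² = 0.
(I + N)⁸ = I + 8·N = [[1, 0], [32, 1]].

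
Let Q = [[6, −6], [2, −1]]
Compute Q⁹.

tr Q = 5 and det Q = 6, so the characteristic polynomial is λ² − (5)λ + (6) with roots 2 and 3.
Eigenvectors give P = [[−3, 2], [−2, 1]] with P⁻¹ = [[1, −2], [2, −3]], and Q = P·diag(2, 3)·P⁻¹.
Then Q⁹ = P·diag(512, 19683)·P⁻¹ = [[−1536, 39366], [−1024, 19683]] · [[1, −2], [2, −3]] = [[77196, −115026], [38342, −57001]].

[[77196, −115026], [38342, −57001]]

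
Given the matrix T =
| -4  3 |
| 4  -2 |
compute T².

[[28, -18], [-24, 16]]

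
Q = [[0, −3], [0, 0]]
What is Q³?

[[0, 0], [0, 0]]

Q is strictly triangular, hence nilpotent: Q² = 0, so Q³ = 0.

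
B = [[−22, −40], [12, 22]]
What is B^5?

[[−352, −640], [192, 352]]

tr B = 0 and det B = −4, so the characteristic polynomial is λ² − (0)λ + (−4) with roots 2 and −2.
Eigenvectors give P = [[−5, −2], [3, 1]] with P⁻¹ = [[1, 2], [−3, −5]], and B = P·diag(2, −2)·P⁻¹.
Then B^5 = P·diag(32, −32)·P⁻¹ = [[−160, 64], [96, −32]] · [[1, 2], [−3, −5]] = [[−352, −640], [192, 352]].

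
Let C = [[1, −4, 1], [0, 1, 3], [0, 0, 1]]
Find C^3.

[[1, −12, −33], [0, 1, 9], [0, 0, 1]]

C = I + N where N = [[0, −4, 1], [0, 0, 3], [0, 0, 0]] is strictly upper-triangular, so N^3 = 0.
(I + N)^3 = I + 3·N + 3·N^2 = [[1, −12, −33], [0, 1, 9], [0, 0, 1]].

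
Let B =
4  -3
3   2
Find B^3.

[[-26, -57], [57, -64]]

B^2 = [[7, -18], [18, -5]]
B^3 = [[-26, -57], [57, -64]]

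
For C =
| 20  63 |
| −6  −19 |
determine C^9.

[[3590, 10773], [−1026, −3079]]

tr C = 1 and det C = −2, so the characteristic polynomial is λ² − (1)λ + (−2) with roots −1 and 2.
Eigenvectors give P = [[3, 7], [−1, −2]] with P⁻¹ = [[−2, −7], [1, 3]], and C = P·diag(−1, 2)·P⁻¹.
Then C^9 = P·diag(−1, 512)·P⁻¹ = [[−3, 3584], [1, −1024]] · [[−2, −7], [1, 3]] = [[3590, 10773], [−1026, −3079]].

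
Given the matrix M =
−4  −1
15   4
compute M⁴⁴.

[[1, 0], [0, 1]]

M² = I (check: tr M = 0 and det M = −1), so M⁴⁴ = I since 44 is even.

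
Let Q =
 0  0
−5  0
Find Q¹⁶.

Q is strictly triangular, hence nilpotent: Q² = 0, so Q¹⁶ = 0.

[[0, 0], [0, 0]]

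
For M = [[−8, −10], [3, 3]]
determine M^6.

tr M = −5 and det M = 6, so the characteristic polynomial is λ² − (−5)λ + (6) with roots −2 and −3.
Eigenvectors give P = [[−5, −2], [3, 1]] with P⁻¹ = [[1, 2], [−3, −5]], and M = P·diag(−2, −3)·P⁻¹.
Then M^6 = P·diag(64, 729)·P⁻¹ = [[−320, −1458], [192, 729]] · [[1, 2], [−3, −5]] = [[4054, 6650], [−1995, −3261]].

[[4054, 6650], [−1995, −3261]]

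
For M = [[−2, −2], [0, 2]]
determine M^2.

[[4, 0], [0, 4]]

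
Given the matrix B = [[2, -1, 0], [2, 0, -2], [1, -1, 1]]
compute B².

[[2, -2, 2], [2, 0, -2], [1, -2, 3]]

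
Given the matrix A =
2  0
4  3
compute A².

[[4, 0], [20, 9]]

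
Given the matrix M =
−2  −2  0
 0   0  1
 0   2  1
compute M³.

[[−8, −12, 2], [0, 2, 3], [0, 6, 5]]

M² = [[4, 4, −2], [0, 2, 1], [0, 2, 3]]
M³ = [[−8, −12, 2], [0, 2, 3], [0, 6, 5]]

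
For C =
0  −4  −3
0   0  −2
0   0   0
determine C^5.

[[0, 0, 0], [0, 0, 0], [0, 0, 0]]

C is strictly triangular, hence nilpotent: C^3 = 0, so C^5 = 0.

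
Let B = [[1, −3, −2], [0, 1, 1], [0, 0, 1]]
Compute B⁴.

[[1, −12, −26], [0, 1, 4], [0, 0, 1]]

B = I + N where N = [[0, −3, −2], [0, 0, 1], [0, 0, 0]] is strictly upper-triangular, so N³ = 0.
(I + N)⁴ = I + 4·N + 6·N² = [[1, −12, −26], [0, 1, 4], [0, 0, 1]].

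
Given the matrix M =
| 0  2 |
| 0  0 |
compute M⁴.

M is strictly triangular, hence nilpotent: M² = 0, so M⁴ = 0.

[[0, 0], [0, 0]]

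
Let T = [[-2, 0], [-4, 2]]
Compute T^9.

tr T = 0 and det T = -4, so the characteristic polynomial is λ² − (0)λ + (-4) with roots 2 and -2.
Eigenvectors give P = [[0, 1], [-1, 1]] with P⁻¹ = [[1, -1], [1, 0]], and T = P·diag(2, -2)·P⁻¹.
Then T^9 = P·diag(512, -512)·P⁻¹ = [[0, -512], [-512, -512]] · [[1, -1], [1, 0]] = [[-512, 0], [-1024, 512]].

[[-512, 0], [-1024, 512]]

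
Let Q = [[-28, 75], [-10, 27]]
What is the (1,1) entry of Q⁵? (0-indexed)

tr Q = -1 and det Q = -6, so the characteristic polynomial is λ² − (-1)λ + (-6) with roots -3 and 2.
Eigenvectors give P = [[-3, 5], [-1, 2]] with P⁻¹ = [[-2, 5], [-1, 3]], and Q = P·diag(-3, 2)·P⁻¹.
Then Q⁵ = P·diag(-243, 32)·P⁻¹ = [[729, 160], [243, 64]] · [[-2, 5], [-1, 3]] = [[-1618, 4125], [-550, 1407]].

1407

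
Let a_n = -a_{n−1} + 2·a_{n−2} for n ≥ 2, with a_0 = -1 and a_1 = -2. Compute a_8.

With companion matrix A = [[-1, 2], [1, 0]], [a_n, a_{n−1}]ᵀ = A·[a_{n−1}, a_{n−2}]ᵀ, so [a_8, a_7]ᵀ = A⁷·[a_1, a_0]ᵀ.
A⁷ = [[-85, 86], [43, -42]], giving [a_8, a_7]ᵀ = [[84], [-44]].

84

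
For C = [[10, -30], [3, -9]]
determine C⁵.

[[10, -30], [3, -9]]

C² = C (a projection; rank 1, trace 1), so C⁵ = C.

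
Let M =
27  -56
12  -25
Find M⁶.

tr M = 2 and det M = -3, so the characteristic polynomial is λ² − (2)λ + (-3) with roots -1 and 3.
Eigenvectors give P = [[-2, 7], [-1, 3]] with P⁻¹ = [[3, -7], [1, -2]], and M = P·diag(-1, 3)·P⁻¹.
Then M⁶ = P·diag(1, 729)·P⁻¹ = [[-2, 5103], [-1, 2187]] · [[3, -7], [1, -2]] = [[5097, -10192], [2184, -4367]].

[[5097, -10192], [2184, -4367]]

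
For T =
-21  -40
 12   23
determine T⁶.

tr T = 2 and det T = -3, so the characteristic polynomial is λ² − (2)λ + (-3) with roots 3 and -1.
Eigenvectors give P = [[-5, -2], [3, 1]] with P⁻¹ = [[1, 2], [-3, -5]], and T = P·diag(3, -1)·P⁻¹.
Then T⁶ = P·diag(729, 1)·P⁻¹ = [[-3645, -2], [2187, 1]] · [[1, 2], [-3, -5]] = [[-3639, -7280], [2184, 4369]].

[[-3639, -7280], [2184, 4369]]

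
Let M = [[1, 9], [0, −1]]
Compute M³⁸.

[[1, 0], [0, 1]]

M² = I (check: tr M = 0 and det M = −1), so M³⁸ = I since 38 is even.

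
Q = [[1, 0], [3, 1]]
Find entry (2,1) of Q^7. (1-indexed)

Q = I + N where N = [[0, 0], [3, 0]] is strictly lower-triangular, so N^2 = 0.
(I + N)^7 = I + 7·N = [[1, 0], [21, 1]].

21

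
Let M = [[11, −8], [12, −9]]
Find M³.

[[83, −56], [84, −57]]

tr M = 2 and det M = −3, so the characteristic polynomial is λ² − (2)λ + (−3) with roots 3 and −1.
Eigenvectors give P = [[1, −2], [1, −3]] with P⁻¹ = [[3, −2], [1, −1]], and M = P·diag(3, −1)·P⁻¹.
Then M³ = P·diag(27, −1)·P⁻¹ = [[27, 2], [27, 3]] · [[3, −2], [1, −1]] = [[83, −56], [84, −57]].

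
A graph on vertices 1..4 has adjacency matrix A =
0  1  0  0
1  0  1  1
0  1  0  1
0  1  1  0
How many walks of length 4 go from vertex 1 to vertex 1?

The number of length-4 walks from vertex 1 to vertex 1 is entry (1,1) of A^4, where A is the adjacency matrix.
A^2 = [[1, 0, 1, 1], [0, 3, 1, 1], [1, 1, 2, 1], [1, 1, 1, 2]]
A^3 = [[0, 3, 1, 1], [3, 2, 4, 4], [1, 4, 2, 3], [1, 4, 3, 2]]
A^4 = [[3, 2, 4, 4], [2, 11, 6, 6], [4, 6, 7, 6], [4, 6, 6, 7]]

3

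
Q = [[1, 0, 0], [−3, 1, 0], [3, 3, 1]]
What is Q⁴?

Q = I + N where N = [[0, 0, 0], [−3, 0, 0], [3, 3, 0]] is strictly lower-triangular, so N³ = 0.
(I + N)⁴ = I + 4·N + 6·N² = [[1, 0, 0], [−12, 1, 0], [−42, 12, 1]].

[[1, 0, 0], [−12, 1, 0], [−42, 12, 1]]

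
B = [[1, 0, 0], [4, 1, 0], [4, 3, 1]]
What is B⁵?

B = I + N where N = [[0, 0, 0], [4, 0, 0], [4, 3, 0]] is strictly lower-triangular, so N³ = 0.
(I + N)⁵ = I + 5·N + 10·N² = [[1, 0, 0], [20, 1, 0], [140, 15, 1]].

[[1, 0, 0], [20, 1, 0], [140, 15, 1]]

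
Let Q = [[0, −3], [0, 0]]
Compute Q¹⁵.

Q is strictly triangular, hence nilpotent: Q² = 0, so Q¹⁵ = 0.

[[0, 0], [0, 0]]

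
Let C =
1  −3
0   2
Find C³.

[[1, −21], [0, 8]]

C² = [[1, −9], [0, 4]]
C³ = [[1, −21], [0, 8]]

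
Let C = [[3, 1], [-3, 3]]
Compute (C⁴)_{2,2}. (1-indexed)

C² = [[6, 6], [-18, 6]]
C³ = [[0, 24], [-72, 0]]
C⁴ = [[-72, 72], [-216, -72]]

-72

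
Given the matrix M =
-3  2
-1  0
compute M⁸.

tr M = -3 and det M = 2, so the characteristic polynomial is λ² − (-3)λ + (2) with roots -2 and -1.
Eigenvectors give P = [[2, 1], [1, 1]] with P⁻¹ = [[1, -1], [-1, 2]], and M = P·diag(-2, -1)·P⁻¹.
Then M⁸ = P·diag(256, 1)·P⁻¹ = [[512, 1], [256, 1]] · [[1, -1], [-1, 2]] = [[511, -510], [255, -254]].

[[511, -510], [255, -254]]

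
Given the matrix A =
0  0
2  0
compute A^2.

A is strictly triangular, hence nilpotent: A^2 = 0, so A^2 = 0.

[[0, 0], [0, 0]]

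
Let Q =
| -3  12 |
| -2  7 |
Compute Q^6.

[[-1455, 4368], [-728, 2185]]

tr Q = 4 and det Q = 3, so the characteristic polynomial is λ² − (4)λ + (3) with roots 3 and 1.
Eigenvectors give P = [[2, 3], [1, 1]] with P⁻¹ = [[-1, 3], [1, -2]], and Q = P·diag(3, 1)·P⁻¹.
Then Q^6 = P·diag(729, 1)·P⁻¹ = [[1458, 3], [729, 1]] · [[-1, 3], [1, -2]] = [[-1455, 4368], [-728, 2185]].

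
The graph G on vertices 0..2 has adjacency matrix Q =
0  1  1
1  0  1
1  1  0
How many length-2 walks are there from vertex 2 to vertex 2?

2

The number of length-2 walks from vertex 2 to vertex 2 is entry (2,2) of Q^2, where Q is the adjacency matrix.
Q^2 = [[2, 1, 1], [1, 2, 1], [1, 1, 2]]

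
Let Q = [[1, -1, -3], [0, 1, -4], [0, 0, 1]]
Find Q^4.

Q = I + N where N = [[0, -1, -3], [0, 0, -4], [0, 0, 0]] is strictly upper-triangular, so N^3 = 0.
(I + N)^4 = I + 4·N + 6·N^2 = [[1, -4, 12], [0, 1, -16], [0, 0, 1]].

[[1, -4, 12], [0, 1, -16], [0, 0, 1]]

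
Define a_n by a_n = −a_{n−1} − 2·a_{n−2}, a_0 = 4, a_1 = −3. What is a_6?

23

With companion matrix C = [[−1, −2], [1, 0]], [a_n, a_{n−1}]ᵀ = C·[a_{n−1}, a_{n−2}]ᵀ, so [a_6, a_5]ᵀ = C⁵·[a_1, a_0]ᵀ.
C⁵ = [[−5, 2], [−1, −6]], giving [a_6, a_5]ᵀ = [[23], [−21]].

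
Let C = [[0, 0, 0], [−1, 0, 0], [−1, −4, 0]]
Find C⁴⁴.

[[0, 0, 0], [0, 0, 0], [0, 0, 0]]

C is strictly triangular, hence nilpotent: C³ = 0, so C⁴⁴ = 0.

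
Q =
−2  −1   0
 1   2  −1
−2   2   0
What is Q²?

[[3, 0, 1], [2, 1, −2], [6, 6, −2]]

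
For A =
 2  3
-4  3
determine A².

[[-8, 15], [-20, -3]]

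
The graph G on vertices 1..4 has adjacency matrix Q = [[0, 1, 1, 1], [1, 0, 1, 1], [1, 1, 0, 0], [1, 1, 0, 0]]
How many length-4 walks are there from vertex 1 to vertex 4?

The number of length-4 walks from vertex 1 to vertex 4 is entry (1,4) of Q⁴, where Q is the adjacency matrix.
Q² = [[3, 2, 1, 1], [2, 3, 1, 1], [1, 1, 2, 2], [1, 1, 2, 2]]
Q³ = [[4, 5, 5, 5], [5, 4, 5, 5], [5, 5, 2, 2], [5, 5, 2, 2]]
Q⁴ = [[15, 14, 9, 9], [14, 15, 9, 9], [9, 9, 10, 10], [9, 9, 10, 10]]

9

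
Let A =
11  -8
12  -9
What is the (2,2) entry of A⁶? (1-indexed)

-1455

tr A = 2 and det A = -3, so the characteristic polynomial is λ² − (2)λ + (-3) with roots 3 and -1.
Eigenvectors give P = [[-1, 2], [-1, 3]] with P⁻¹ = [[-3, 2], [-1, 1]], and A = P·diag(3, -1)·P⁻¹.
Then A⁶ = P·diag(729, 1)·P⁻¹ = [[-729, 2], [-729, 3]] · [[-3, 2], [-1, 1]] = [[2185, -1456], [2184, -1455]].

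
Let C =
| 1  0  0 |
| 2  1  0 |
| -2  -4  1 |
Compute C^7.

C = I + N where N = [[0, 0, 0], [2, 0, 0], [-2, -4, 0]] is strictly lower-triangular, so N^3 = 0.
(I + N)^7 = I + 7·N + 21·N^2 = [[1, 0, 0], [14, 1, 0], [-182, -28, 1]].

[[1, 0, 0], [14, 1, 0], [-182, -28, 1]]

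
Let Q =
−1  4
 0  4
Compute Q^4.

[[1, 204], [0, 256]]

Q^2 = [[1, 12], [0, 16]]
Q^3 = [[−1, 52], [0, 64]]
Q^4 = [[1, 204], [0, 256]]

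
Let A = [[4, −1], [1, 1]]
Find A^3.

A^2 = [[15, −5], [5, 0]]
A^3 = [[55, −20], [20, −5]]

[[55, −20], [20, −5]]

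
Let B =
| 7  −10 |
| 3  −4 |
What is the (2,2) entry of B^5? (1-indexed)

−154

tr B = 3 and det B = 2, so the characteristic polynomial is λ² − (3)λ + (2) with roots 2 and 1.
Eigenvectors give P = [[2, −5], [1, −3]] with P⁻¹ = [[3, −5], [1, −2]], and B = P·diag(2, 1)·P⁻¹.
Then B^5 = P·diag(32, 1)·P⁻¹ = [[64, −5], [32, −3]] · [[3, −5], [1, −2]] = [[187, −310], [93, −154]].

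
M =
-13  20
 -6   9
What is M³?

tr M = -4 and det M = 3, so the characteristic polynomial is λ² − (-4)λ + (3) with roots -3 and -1.
Eigenvectors give P = [[-2, 5], [-1, 3]] with P⁻¹ = [[-3, 5], [-1, 2]], and M = P·diag(-3, -1)·P⁻¹.
Then M³ = P·diag(-27, -1)·P⁻¹ = [[54, -5], [27, -3]] · [[-3, 5], [-1, 2]] = [[-157, 260], [-78, 129]].

[[-157, 260], [-78, 129]]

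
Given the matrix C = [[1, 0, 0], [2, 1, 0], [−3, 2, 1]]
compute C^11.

C = I + N where N = [[0, 0, 0], [2, 0, 0], [−3, 2, 0]] is strictly lower-triangular, so N^3 = 0.
(I + N)^11 = I + 11·N + 55·N^2 = [[1, 0, 0], [22, 1, 0], [187, 22, 1]].

[[1, 0, 0], [22, 1, 0], [187, 22, 1]]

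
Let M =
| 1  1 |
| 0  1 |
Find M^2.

[[1, 2], [0, 1]]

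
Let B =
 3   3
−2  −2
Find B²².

[[3, 3], [−2, −2]]

B² = B (a projection; rank 1, trace 1), so B²² = B.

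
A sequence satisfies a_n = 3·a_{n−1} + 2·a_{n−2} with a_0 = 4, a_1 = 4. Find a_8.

39220

With companion matrix T = [[3, 2], [1, 0]], [a_n, a_{n−1}]ᵀ = T·[a_{n−1}, a_{n−2}]ᵀ, so [a_8, a_7]ᵀ = T⁷·[a_1, a_0]ᵀ.
T⁷ = [[6279, 3526], [1763, 990]], giving [a_8, a_7]ᵀ = [[39220], [11012]].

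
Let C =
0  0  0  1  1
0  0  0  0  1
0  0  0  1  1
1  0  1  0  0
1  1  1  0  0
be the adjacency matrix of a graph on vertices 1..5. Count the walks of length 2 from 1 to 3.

The number of length-2 walks from vertex 1 to vertex 3 is entry (1,3) of C^2, where C is the adjacency matrix.
C^2 = [[2, 1, 2, 0, 0], [1, 1, 1, 0, 0], [2, 1, 2, 0, 0], [0, 0, 0, 2, 2], [0, 0, 0, 2, 3]]

2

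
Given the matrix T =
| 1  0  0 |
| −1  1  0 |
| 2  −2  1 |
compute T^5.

[[1, 0, 0], [−5, 1, 0], [30, −10, 1]]

T = I + N where N = [[0, 0, 0], [−1, 0, 0], [2, −2, 0]] is strictly lower-triangular, so N^3 = 0.
(I + N)^5 = I + 5·N + 10·N^2 = [[1, 0, 0], [−5, 1, 0], [30, −10, 1]].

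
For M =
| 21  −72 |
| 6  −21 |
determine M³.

[[189, −648], [54, −189]]

tr M = 0 and det M = −9, so the characteristic polynomial is λ² − (0)λ + (−9) with roots 3 and −3.
Eigenvectors give P = [[4, −3], [1, −1]] with P⁻¹ = [[1, −3], [1, −4]], and M = P·diag(3, −3)·P⁻¹.
Then M³ = P·diag(27, −27)·P⁻¹ = [[108, 81], [27, 27]] · [[1, −3], [1, −4]] = [[189, −648], [54, −189]].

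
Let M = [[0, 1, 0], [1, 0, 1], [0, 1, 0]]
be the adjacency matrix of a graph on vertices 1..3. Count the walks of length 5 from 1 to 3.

The number of length-5 walks from vertex 1 to vertex 3 is entry (1,3) of M⁵, where M is the adjacency matrix.
M² = [[1, 0, 1], [0, 2, 0], [1, 0, 1]]
M³ = [[0, 2, 0], [2, 0, 2], [0, 2, 0]]
M⁴ = [[2, 0, 2], [0, 4, 0], [2, 0, 2]]
M⁵ = [[0, 4, 0], [4, 0, 4], [0, 4, 0]]

0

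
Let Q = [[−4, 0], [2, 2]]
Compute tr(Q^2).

20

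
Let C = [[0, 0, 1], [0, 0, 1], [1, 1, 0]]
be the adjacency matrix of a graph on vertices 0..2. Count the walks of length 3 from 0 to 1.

The number of length-3 walks from vertex 0 to vertex 1 is entry (0,1) of C³, where C is the adjacency matrix.
C² = [[1, 1, 0], [1, 1, 0], [0, 0, 2]]
C³ = [[0, 0, 2], [0, 0, 2], [2, 2, 0]]

0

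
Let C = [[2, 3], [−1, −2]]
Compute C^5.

[[2, 3], [−1, −2]]

C² = I (check: tr C = 0 and det C = −1), so C^5 = C since 5 is odd.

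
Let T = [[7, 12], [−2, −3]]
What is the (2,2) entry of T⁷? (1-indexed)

−4371

tr T = 4 and det T = 3, so the characteristic polynomial is λ² − (4)λ + (3) with roots 1 and 3.
Eigenvectors give P = [[−2, 3], [1, −1]] with P⁻¹ = [[1, 3], [1, 2]], and T = P·diag(1, 3)·P⁻¹.
Then T⁷ = P·diag(1, 2187)·P⁻¹ = [[−2, 6561], [1, −2187]] · [[1, 3], [1, 2]] = [[6559, 13116], [−2186, −4371]].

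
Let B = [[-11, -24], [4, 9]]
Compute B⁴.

tr B = -2 and det B = -3, so the characteristic polynomial is λ² − (-2)λ + (-3) with roots -3 and 1.
Eigenvectors give P = [[3, -2], [-1, 1]] with P⁻¹ = [[1, 2], [1, 3]], and B = P·diag(-3, 1)·P⁻¹.
Then B⁴ = P·diag(81, 1)·P⁻¹ = [[243, -2], [-81, 1]] · [[1, 2], [1, 3]] = [[241, 480], [-80, -159]].

[[241, 480], [-80, -159]]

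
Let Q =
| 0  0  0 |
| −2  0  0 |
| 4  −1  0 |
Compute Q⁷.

Q is strictly triangular, hence nilpotent: Q³ = 0, so Q⁷ = 0.

[[0, 0, 0], [0, 0, 0], [0, 0, 0]]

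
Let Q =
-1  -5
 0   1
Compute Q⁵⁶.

Q² = I (check: tr Q = 0 and det Q = -1), so Q⁵⁶ = I since 56 is even.

[[1, 0], [0, 1]]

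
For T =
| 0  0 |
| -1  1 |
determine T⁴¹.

[[0, 0], [-1, 1]]

T² = T (a projection; rank 1, trace 1), so T⁴¹ = T.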